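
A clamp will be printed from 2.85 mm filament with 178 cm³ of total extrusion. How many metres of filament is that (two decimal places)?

27.90 m

Cross-section of 2.85 mm filament: π·(2.85/2)² = 6.3794 mm².
L = 178000 mm³ / 6.3794 mm² = 27902.31 mm, i.e. 27.90 m.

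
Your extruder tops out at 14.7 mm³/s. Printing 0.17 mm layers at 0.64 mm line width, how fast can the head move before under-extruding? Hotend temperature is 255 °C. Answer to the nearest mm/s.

135 mm/s

A = 0.17 × 0.64, so 0.1088 mm².
Max speed = 14.7 / 0.1088 = 135.11 ≈ 135 mm/s.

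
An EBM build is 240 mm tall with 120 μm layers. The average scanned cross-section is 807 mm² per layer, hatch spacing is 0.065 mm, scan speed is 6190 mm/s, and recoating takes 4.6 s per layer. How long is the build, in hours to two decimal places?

Layer count = ceil(240 / 0.12) = 2000.
Per-layer scan distance: 807 / 0.065 → 12415.4 mm.
Beam time per layer = 12415.4 / 6190 = 2.0057 s.
Layer cycle = 2.0057 + 4.6, so 6.6057 s.
2000 layers × 6.6057 s/layer = 13211.4 s, i.e. 3.67 hours.

3.67 hours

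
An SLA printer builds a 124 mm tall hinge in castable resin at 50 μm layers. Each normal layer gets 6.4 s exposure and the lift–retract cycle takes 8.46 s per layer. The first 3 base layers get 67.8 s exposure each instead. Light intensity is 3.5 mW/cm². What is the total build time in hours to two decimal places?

10.29 hours

Number of layers: 124 / 0.05 → 2480 (rounded up).
Burn-in layers: 3 × (67.8 + 8.46) → 228.78 s.
Remaining layers = 2477 × (6.4 + 8.46), so 36808.22 s.
Sum: 228.78 + 36808.22 = 37037 s → 10.29 hours.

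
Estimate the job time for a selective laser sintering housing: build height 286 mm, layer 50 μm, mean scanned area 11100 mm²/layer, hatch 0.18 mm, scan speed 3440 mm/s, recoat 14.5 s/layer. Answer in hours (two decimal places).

51.52 hours

Layers = ⌈286/0.05⌉ = 5720.
Scan path per layer: 11100 / 0.18 → 61666.7 mm.
Per-layer scan time = 61666.7 / 3440, so 17.9264 s.
Time per layer: 17.9264 + 14.5 → 32.4264 s.
5720 layers × 32.4264 s/layer = 185479.008 s, i.e. 51.52 hours.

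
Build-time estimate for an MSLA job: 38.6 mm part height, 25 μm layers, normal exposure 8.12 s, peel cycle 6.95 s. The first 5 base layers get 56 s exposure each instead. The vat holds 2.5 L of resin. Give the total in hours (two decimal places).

Number of layers: 38.6 / 0.025 → 1544 (rounded up).
Base layers = 5 × (56 + 6.95), so 314.75 s.
Remaining layers: 1539 × (8.12 + 6.95) → 23192.73 s.
Sum: 314.75 + 23192.73 = 23507.48 s → 6.53 hours.

6.53 hours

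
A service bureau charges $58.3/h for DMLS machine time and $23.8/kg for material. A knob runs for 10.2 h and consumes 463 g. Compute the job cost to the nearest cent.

$605.68

Machine cost = 58.3 × 10.2 = $594.66.
Feedstock cost = 23.8 × 463/1000 = $11.0194.
Job cost: 594.66 + 11.0194 = 605.6794 ≈ $605.68.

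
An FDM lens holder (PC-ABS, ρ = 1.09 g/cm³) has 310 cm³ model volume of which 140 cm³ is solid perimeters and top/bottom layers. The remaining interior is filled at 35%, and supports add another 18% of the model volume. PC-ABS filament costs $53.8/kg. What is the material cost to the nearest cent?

$14.97

Infill region = 310 − 140, so 170 cm³.
Infill deposited = 0.35 × 170 = 59.5 cm³.
Support = 0.18 × 310, so 55.8 cm³.
Total extruded = 140 + 59.5 + 55.8, so 255.3 cm³.
Mass = 255.3 × 1.09 = 278.277 g.
At $53.8/kg: 278.277/1000 × 53.8 = $14.97.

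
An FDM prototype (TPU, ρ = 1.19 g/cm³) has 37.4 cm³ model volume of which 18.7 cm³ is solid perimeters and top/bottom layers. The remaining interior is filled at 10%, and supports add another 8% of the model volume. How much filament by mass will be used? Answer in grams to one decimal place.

Infill region = 37.4 − 18.7 = 18.7 cm³.
Infill deposited: 0.10 × 18.7 → 1.87 cm³.
Support: 0.08 × 37.4 → 2.992 cm³.
Total extruded = 18.7 + 1.87 + 2.992, so 23.562 cm³.
Mass = 23.562 × 1.19 = 28.03878 g.

28.0 g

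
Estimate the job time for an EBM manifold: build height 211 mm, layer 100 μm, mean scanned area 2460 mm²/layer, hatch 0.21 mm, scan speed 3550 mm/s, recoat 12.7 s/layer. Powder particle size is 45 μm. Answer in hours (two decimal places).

Number of layers: 211 / 0.1 → 2110 (rounded up).
Per-layer scan distance = 2460 / 0.21, so 11714.3 mm.
Scan time per layer: 11714.3 / 3550 → 3.2998 s.
Time per layer = 3.2998 + 12.7, so 15.9998 s.
Total: 2110 × 15.9998 s = 33759.578 s → 9.38 hours.

9.38 hours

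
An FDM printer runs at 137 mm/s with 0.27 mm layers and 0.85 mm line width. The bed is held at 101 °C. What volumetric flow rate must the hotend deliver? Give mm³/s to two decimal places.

31.44

Bead cross-section = 0.27 × 0.85, so 0.2295 mm².
Q = v·A = 137 × 0.2295 = 31.44 mm³/s.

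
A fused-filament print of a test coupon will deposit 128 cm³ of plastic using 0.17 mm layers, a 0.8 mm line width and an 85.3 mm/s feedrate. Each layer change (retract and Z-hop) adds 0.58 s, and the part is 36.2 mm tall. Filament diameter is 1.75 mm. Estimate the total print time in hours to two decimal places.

3.10 hours

Bead cross-section = 0.17 × 0.8 = 0.136 mm².
Toolpath length = 128 cm³ / 0.136 mm² = 128000 / 0.136 = 941176.5 mm.
Time extruding = 941176.5 / 85.3, so 11033.7 s.
Number of layers: 36.2 / 0.17 → 213 (rounded up).
Layer-change overhead = 213 × 0.58 = 123.54 s.
Altogether 11033.7 + 123.54 = 11157.24 s, i.e. 3.10 hours.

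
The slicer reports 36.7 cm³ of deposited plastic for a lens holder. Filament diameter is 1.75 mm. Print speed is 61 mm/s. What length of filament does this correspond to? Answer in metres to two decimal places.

A = π r² = π × 0.875² = 2.4053 mm².
Length = 36.7 cm³ / 2.4053 mm² = 36700 / 2.4053 = 15257.97 mm = 15.26 m.

15.26 m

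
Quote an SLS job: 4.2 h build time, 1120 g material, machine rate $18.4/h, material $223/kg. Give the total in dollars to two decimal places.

$327.04

Machine cost = 18.4 × 4.2 = $77.28.
Material cost = 223 × 1120/1000 = $249.76.
Total = 77.28 + 249.76 = $327.04.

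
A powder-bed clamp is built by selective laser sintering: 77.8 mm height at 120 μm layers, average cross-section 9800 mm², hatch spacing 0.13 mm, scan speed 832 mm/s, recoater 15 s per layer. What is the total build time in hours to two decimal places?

Number of layers: 77.8 / 0.12 → 649 (rounded up).
Per-layer scan distance = 9800 / 0.13 = 75384.6 mm.
Scan time per layer = 75384.6 / 832, so 90.6065 s.
Per-layer time = 90.6065 + 15, so 105.6065 s.
Total: 649 × 105.6065 s = 68538.6185 s → 19.04 hours.

19.04 hours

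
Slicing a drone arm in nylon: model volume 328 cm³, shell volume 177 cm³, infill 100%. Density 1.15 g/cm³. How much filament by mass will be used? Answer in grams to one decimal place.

377.2 g

Infill region = 328 − 177, so 151 cm³.
Deposited infill = 1.00 × 151, so 151 cm³.
Total printed volume = 177 + 151 = 328 cm³.
Mass: 328 × 1.15 → 377.2 g.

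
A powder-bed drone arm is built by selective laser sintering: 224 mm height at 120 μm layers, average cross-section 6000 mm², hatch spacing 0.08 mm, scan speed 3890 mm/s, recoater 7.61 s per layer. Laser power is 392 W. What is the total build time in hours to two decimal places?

13.95 hours

Number of layers: 224 / 0.12 → 1867 (rounded up).
Per-layer scan distance: 6000 / 0.08 → 75000 mm.
Per-layer scan time = 75000 / 3890, so 19.2802 s.
Per-layer time: 19.2802 + 7.61 → 26.8902 s.
Total: 1867 × 26.8902 s = 50204.0034 s → 13.95 hours.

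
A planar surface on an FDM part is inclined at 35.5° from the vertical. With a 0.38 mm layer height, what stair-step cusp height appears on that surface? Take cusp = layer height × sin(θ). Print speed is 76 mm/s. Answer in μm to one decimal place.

h_c = t·sin θ = 0.38 × 0.5807 = 0.220666 mm (220.7 μm).

220.7 μm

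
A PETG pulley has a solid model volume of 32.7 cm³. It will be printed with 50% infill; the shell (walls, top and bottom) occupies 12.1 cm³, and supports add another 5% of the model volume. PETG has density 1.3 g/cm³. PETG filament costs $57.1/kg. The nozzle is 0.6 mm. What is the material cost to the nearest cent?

$1.78

Volume inside the shell = 32.7 − 12.1 = 20.6 cm³.
Infill deposited: 0.50 × 20.6 → 10.3 cm³.
Support = 0.05 × 32.7, so 1.635 cm³.
Total extruded = 12.1 + 10.3 + 1.635, so 24.035 cm³.
Mass = 24.035 × 1.3, so 31.2455 g.
At $57.1/kg: 31.2455/1000 × 57.1 = $1.78.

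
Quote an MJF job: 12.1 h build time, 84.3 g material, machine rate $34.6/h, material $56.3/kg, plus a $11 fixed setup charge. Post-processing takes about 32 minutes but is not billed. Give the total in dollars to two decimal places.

Machine-time cost: 34.6 × 12.1 → $418.66.
Feedstock cost = 56.3 × 84.3/1000, so $4.74609.
Adding setup: 418.66 + 4.74609 + 11 → 434.40609 ≈ $434.41.

$434.41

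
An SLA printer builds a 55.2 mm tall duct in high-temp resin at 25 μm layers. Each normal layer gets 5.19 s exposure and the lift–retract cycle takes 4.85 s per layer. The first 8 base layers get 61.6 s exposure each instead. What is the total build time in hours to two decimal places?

6.28 hours

Layers = ⌈55.2/0.025⌉ = 2208.
Base layers = 8 × (61.6 + 4.85), so 531.6 s.
Regular layers = 2200 × (5.19 + 4.85), so 22088 s.
Total = 531.6 + 22088 = 22619.6 s = 6.28 hours.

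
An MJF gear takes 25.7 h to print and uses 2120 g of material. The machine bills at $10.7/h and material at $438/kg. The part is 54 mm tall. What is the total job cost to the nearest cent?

$1203.55

Machine-time cost = 10.7 × 25.7 = $274.99.
Material charge: 438 × 2120/1000 → $928.56.
Job cost: 274.99 + 928.56 = $1203.55.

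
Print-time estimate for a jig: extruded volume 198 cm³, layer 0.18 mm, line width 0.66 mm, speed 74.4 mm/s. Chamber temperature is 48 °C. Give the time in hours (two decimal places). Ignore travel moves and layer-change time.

Bead cross-section = 0.18 × 0.66 = 0.1188 mm².
Toolpath length = 198 cm³ / 0.1188 mm² = 198000 / 0.1188 = 1666666.7 mm.
Print-move time = 1666666.7 / 74.4 = 22401.4 s.
In the requested units: 22401.4 s = 6.22 hours.

6.22 hours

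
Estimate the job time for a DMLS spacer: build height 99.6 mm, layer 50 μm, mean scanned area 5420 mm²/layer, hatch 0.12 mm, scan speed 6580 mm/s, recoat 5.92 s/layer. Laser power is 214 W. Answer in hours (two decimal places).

7.07 hours

Layers = ⌈99.6/0.05⌉ = 1992.
Hatch length per layer = 5420 / 0.12, so 45166.7 mm.
Laser time per layer = 45166.7 / 6580 = 6.8642 s.
Layer cycle: 6.8642 + 5.92 → 12.7842 s.
Total: 1992 × 12.7842 s = 25466.1264 s → 7.07 hours.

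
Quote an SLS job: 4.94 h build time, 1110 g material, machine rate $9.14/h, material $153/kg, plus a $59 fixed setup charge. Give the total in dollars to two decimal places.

$273.98

Time charge: 9.14 × 4.94 → $45.1516.
Feedstock cost = 153 × 1110/1000, so $169.83.
Adding setup: 45.1516 + 169.83 + 59 → 273.9816 ≈ $273.98.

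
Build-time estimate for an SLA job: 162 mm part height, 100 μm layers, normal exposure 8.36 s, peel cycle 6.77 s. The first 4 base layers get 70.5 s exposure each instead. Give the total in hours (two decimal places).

6.88 hours

Number of layers: 162 / 0.1 → 1620 (rounded up).
Burn-in layers = 4 × (70.5 + 6.77) = 309.08 s.
Regular layers: 1616 × (8.36 + 6.77) → 24450.08 s.
Total = 309.08 + 24450.08 = 24759.16 s = 6.88 hours.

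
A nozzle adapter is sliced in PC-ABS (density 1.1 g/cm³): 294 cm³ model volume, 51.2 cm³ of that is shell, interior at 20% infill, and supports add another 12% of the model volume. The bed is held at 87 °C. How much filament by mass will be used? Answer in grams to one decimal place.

148.5 g

Interior volume = 294 − 51.2, so 242.8 cm³.
Infill volume = 0.20 × 242.8 = 48.56 cm³.
Support = 0.12 × 294 = 35.28 cm³.
Deposited volume = 51.2 + 48.56 + 35.28, so 135.04 cm³.
Mass = 135.04 × 1.1, so 148.544 g.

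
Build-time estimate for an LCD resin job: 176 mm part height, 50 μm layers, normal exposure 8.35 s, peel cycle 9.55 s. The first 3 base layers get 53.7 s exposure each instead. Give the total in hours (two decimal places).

17.54 hours

Layer count = ceil(176 / 0.05) = 3520.
Base layers = 3 × (53.7 + 9.55), so 189.75 s.
Normal layers: 3517 × (8.35 + 9.55) → 62954.3 s.
Total = 189.75 + 62954.3 = 63144.05 s = 17.54 hours.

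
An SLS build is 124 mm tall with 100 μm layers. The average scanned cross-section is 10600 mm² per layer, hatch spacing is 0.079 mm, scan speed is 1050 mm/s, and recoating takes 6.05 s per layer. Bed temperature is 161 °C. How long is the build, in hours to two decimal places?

46.10 hours

Layers = ⌈124/0.1⌉ = 1240.
Per-layer scan distance = 10600 / 0.079, so 134177.2 mm.
Laser time per layer: 134177.2 / 1050 → 127.7878 s.
Per-layer time = 127.7878 + 6.05, so 133.8378 s.
1240 layers × 133.8378 s/layer = 165958.872 s, i.e. 46.10 hours.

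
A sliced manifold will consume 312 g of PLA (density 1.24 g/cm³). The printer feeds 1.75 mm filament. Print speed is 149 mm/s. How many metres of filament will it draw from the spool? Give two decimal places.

Extruded volume: 312/1.24 = 251.6129 cm³ (251612.9 mm³).
Filament cross-section = π × (1.75/2)² = 2.4053 mm².
L = V/A = 251612.9/2.4053 = 104607.7 mm → 104.61 m.

104.61 m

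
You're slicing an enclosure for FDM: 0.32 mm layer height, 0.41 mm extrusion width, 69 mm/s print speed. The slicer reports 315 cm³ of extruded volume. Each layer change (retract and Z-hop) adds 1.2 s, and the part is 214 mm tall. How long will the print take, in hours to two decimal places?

Line area: 0.32 × 0.41 → 0.1312 mm².
Path length: 315000 mm³ / 0.1312 mm² → 2400914.6 mm.
Time extruding: 2400914.6 / 69 → 34795.9 s.
Number of layers: 214 / 0.32 → 669 (rounded up).
Non-print overhead: 669 × 1.2 → 802.8 s.
Altogether 34795.9 + 802.8 = 35598.7 s, i.e. 9.89 hours.

9.89 hours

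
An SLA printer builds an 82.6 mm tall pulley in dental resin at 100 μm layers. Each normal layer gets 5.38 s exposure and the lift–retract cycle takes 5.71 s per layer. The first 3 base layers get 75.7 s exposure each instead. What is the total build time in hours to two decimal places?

2.60 hours

Layers = ⌈82.6/0.1⌉ = 826.
Base layers = 3 × (75.7 + 5.71), so 244.23 s.
Remaining layers = 823 × (5.38 + 5.71), so 9127.07 s.
Total = 244.23 + 9127.07 = 9371.3 s = 2.60 hours.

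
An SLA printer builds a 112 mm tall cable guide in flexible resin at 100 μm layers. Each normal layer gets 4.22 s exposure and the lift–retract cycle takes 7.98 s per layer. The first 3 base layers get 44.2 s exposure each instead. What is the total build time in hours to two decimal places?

Layer count = ceil(112 / 0.1) = 1120.
Base layers: 3 × (44.2 + 7.98) → 156.54 s.
Regular layers: 1117 × (4.22 + 7.98) → 13627.4 s.
Sum: 156.54 + 13627.4 = 13783.94 s → 3.83 hours.

3.83 hours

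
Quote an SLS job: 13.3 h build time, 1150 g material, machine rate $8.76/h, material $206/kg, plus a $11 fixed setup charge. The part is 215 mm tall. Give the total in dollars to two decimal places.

$364.41

Time charge: 8.76 × 13.3 → $116.508.
Material cost = 206 × 1150/1000, so $236.90.
Total = 116.508 + 236.90 + 11 = 364.408 ≈ $364.41.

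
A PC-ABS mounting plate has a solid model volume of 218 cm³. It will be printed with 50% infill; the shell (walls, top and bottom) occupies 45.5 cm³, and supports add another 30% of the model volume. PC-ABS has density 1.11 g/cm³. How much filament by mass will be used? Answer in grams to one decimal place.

218.8 g

Interior volume = 218 − 45.5, so 172.5 cm³.
Infill deposited = 0.50 × 172.5, so 86.25 cm³.
Support: 0.30 × 218 → 65.4 cm³.
Deposited volume: 45.5 + 86.25 + 65.4 → 197.15 cm³.
Mass = 197.15 × 1.11, so 218.8365 g.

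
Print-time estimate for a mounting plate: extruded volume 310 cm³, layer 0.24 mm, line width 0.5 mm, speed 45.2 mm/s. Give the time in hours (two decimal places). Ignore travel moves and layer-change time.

15.88 hours

Line area = 0.24 × 0.5, so 0.12 mm².
Total extruded path = 310000/0.12 = 2583333.3 mm.
Time extruding = 2583333.3 / 45.2 = 57153.4 s.
57153.4 s = 15.88 hours.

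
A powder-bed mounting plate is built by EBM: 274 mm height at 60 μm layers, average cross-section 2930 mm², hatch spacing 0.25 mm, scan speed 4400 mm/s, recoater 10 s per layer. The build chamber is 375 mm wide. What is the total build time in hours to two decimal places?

Layer count = ceil(274 / 0.06) = 4567.
Scan path per layer = 2930 / 0.25, so 11720 mm.
Per-layer scan time = 11720 / 4400 = 2.6636 s.
Per-layer time = 2.6636 + 10, so 12.6636 s.
Build time = 4567 × 12.6636 = 57834.6612 s = 16.07 hours.

16.07 hours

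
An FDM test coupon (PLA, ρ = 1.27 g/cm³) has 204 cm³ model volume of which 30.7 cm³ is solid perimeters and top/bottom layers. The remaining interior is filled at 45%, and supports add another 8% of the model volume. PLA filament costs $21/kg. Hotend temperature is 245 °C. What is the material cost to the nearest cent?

$3.33

Volume inside the shell: 204 − 30.7 → 173.3 cm³.
Deposited infill = 0.45 × 173.3 = 77.985 cm³.
Support = 0.08 × 204 = 16.32 cm³.
Total extruded = 30.7 + 77.985 + 16.32 = 125.005 cm³.
Mass = 125.005 × 1.27, so 158.75635 g.
At $21/kg: 158.75635/1000 × 21 = $3.33.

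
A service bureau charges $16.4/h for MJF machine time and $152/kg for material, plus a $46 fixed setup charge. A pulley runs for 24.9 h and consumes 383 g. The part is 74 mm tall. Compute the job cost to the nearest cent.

$512.58

Machine-time cost: 16.4 × 24.9 → $408.36.
Material charge: 152 × 383/1000 → $58.216.
Adding setup: 408.36 + 58.216 + 46 → 512.576 ≈ $512.58.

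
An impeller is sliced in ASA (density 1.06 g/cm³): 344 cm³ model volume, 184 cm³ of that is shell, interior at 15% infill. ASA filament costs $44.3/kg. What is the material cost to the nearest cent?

$9.77

Volume inside the shell = 344 − 184 = 160 cm³.
Infill deposited: 0.15 × 160 → 24 cm³.
Total printed volume = 184 + 24 = 208 cm³.
Mass = 208 × 1.06 = 220.48 g.
At $44.3/kg: 220.48/1000 × 44.3 = $9.77.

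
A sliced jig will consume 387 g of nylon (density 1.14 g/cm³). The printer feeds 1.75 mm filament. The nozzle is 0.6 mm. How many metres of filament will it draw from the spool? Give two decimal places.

Volume = 387 g / 1.14 g·cm⁻³ = 339.4737 cm³ = 339473.7 mm³.
Filament cross-section = π × (1.75/2)² = 2.4053 mm².
Length = 339473.7 / 2.4053 = 141135.7 mm = 141.14 m.

141.14 m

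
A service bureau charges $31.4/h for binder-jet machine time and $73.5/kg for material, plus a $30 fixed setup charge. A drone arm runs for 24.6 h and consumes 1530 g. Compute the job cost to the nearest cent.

Machine-time cost: 31.4 × 24.6 → $772.44.
Material charge = 73.5 × 1530/1000, so $112.455.
Total = 772.44 + 112.455 + 30 = 914.895 ≈ $914.90.

$914.90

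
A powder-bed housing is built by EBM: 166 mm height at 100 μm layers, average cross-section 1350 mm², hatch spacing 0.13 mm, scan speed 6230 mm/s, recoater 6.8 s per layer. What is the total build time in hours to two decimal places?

Layers = ⌈166/0.1⌉ = 1660.
Hatch length per layer: 1350 / 0.13 → 10384.6 mm.
Beam time per layer = 10384.6 / 6230, so 1.6669 s.
Per-layer time = 1.6669 + 6.8, so 8.4669 s.
Build time = 1660 × 8.4669 = 14055.054 s = 3.90 hours.

3.90 hours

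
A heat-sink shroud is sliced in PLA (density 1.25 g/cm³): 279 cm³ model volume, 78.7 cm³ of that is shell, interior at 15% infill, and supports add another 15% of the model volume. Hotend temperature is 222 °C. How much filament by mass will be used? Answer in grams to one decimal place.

Infill region = 279 − 78.7 = 200.3 cm³.
Infill volume: 0.15 × 200.3 → 30.045 cm³.
Support = 0.15 × 279 = 41.85 cm³.
Deposited volume = 78.7 + 30.045 + 41.85 = 150.595 cm³.
Mass = 150.595 × 1.25, so 188.24375 g.

188.2 g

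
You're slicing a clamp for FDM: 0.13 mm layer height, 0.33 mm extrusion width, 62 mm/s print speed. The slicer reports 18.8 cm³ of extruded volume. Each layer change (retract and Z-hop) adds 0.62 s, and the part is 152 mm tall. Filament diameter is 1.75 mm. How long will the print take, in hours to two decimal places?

2.16 hours

Line area = 0.13 × 0.33, so 0.0429 mm².
Toolpath length = 18.8 cm³ / 0.0429 mm² = 18800 / 0.0429 = 438228.4 mm.
Extrusion time = 438228.4 / 62 = 7068.2 s.
Number of layers: 152 / 0.13 → 1170 (rounded up).
Layer-change overhead = 1170 × 0.62 = 725.4 s.
Total = 7068.2 + 725.4 = 7793.6 s = 2.16 hours.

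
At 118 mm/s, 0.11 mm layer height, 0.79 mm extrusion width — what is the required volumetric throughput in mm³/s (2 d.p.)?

10.25

A = 0.11 × 0.79 = 0.0869 mm².
Volumetric flow = 118 × 0.0869 = 10.25 mm³/s.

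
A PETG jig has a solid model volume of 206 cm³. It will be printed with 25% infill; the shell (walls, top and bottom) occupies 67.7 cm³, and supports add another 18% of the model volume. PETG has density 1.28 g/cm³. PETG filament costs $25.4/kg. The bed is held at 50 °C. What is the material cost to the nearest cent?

$4.53

Infill region = 206 − 67.7, so 138.3 cm³.
Deposited infill = 0.25 × 138.3, so 34.575 cm³.
Support: 0.18 × 206 → 37.08 cm³.
Deposited volume: 67.7 + 34.575 + 37.08 → 139.355 cm³.
Mass: 139.355 × 1.28 → 178.3744 g.
Cost = 178.3744 g / 1000 × $25.4/kg = $4.53.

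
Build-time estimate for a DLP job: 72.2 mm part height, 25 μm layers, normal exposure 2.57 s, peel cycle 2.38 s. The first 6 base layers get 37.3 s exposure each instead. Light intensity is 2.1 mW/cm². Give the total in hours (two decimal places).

4.03 hours

Layers = ⌈72.2/0.025⌉ = 2888.
Burn-in layers: 6 × (37.3 + 2.38) → 238.08 s.
Remaining layers: 2882 × (2.57 + 2.38) → 14265.9 s.
Sum: 238.08 + 14265.9 = 14503.98 s → 4.03 hours.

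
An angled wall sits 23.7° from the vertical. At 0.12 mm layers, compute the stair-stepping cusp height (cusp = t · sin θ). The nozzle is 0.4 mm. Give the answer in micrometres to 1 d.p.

h_c = t·sin θ = 0.12 × 0.4019 = 0.048228 mm (48.2 μm).

48.2 μm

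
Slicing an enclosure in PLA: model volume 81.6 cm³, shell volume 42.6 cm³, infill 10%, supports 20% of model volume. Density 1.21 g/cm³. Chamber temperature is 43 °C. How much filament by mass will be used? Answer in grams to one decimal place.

76.0 g

Infill region = 81.6 − 42.6, so 39 cm³.
Infill volume: 0.10 × 39 → 3.9 cm³.
Support: 0.20 × 81.6 → 16.32 cm³.
Total extruded: 42.6 + 3.9 + 16.32 → 62.82 cm³.
Mass = 62.82 × 1.21 = 76.0122 g.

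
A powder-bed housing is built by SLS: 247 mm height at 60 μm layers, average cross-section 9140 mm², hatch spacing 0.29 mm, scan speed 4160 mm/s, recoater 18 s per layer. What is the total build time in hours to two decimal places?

29.25 hours

Layer count = ceil(247 / 0.06) = 4117.
Hatch length per layer = 9140 / 0.29, so 31517.2 mm.
Per-layer scan time = 31517.2 / 4160 = 7.5763 s.
Layer cycle = 7.5763 + 18, so 25.5763 s.
Total: 4117 × 25.5763 s = 105297.6271 s → 29.25 hours.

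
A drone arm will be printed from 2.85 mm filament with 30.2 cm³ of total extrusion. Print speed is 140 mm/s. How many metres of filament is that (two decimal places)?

Filament cross-section = π × (2.85/2)² = 6.3794 mm².
L = 30200 mm³ / 6.3794 mm² = 4733.99 mm, i.e. 4.73 m.

4.73 m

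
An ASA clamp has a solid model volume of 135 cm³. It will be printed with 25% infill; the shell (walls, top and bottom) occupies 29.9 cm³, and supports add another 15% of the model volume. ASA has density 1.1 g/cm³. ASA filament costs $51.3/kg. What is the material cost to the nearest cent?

$4.31

Infill region = 135 − 29.9 = 105.1 cm³.
Infill volume = 0.25 × 105.1 = 26.275 cm³.
Support = 0.15 × 135, so 20.25 cm³.
Deposited volume = 29.9 + 26.275 + 20.25, so 76.425 cm³.
Mass = 76.425 × 1.1, so 84.0675 g.
At $51.3/kg: 84.0675/1000 × 51.3 = $4.31.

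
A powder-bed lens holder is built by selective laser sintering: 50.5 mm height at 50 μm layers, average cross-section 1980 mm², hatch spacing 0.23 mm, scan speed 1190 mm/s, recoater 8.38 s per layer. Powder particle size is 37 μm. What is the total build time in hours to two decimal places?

4.38 hours

Layers = ⌈50.5/0.05⌉ = 1010.
Hatch length per layer = 1980 / 0.23 = 8608.7 mm.
Scan time per layer = 8608.7 / 1190 = 7.2342 s.
Per-layer time = 7.2342 + 8.38 = 15.6142 s.
Total: 1010 × 15.6142 s = 15770.342 s → 4.38 hours.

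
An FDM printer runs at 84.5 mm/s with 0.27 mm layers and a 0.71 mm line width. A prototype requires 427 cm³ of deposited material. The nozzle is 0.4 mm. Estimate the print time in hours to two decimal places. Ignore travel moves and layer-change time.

Bead cross-section: 0.27 × 0.71 → 0.1917 mm².
Toolpath length = 427 cm³ / 0.1917 mm² = 427000 / 0.1917 = 2227438.7 mm.
Time extruding = 2227438.7 / 84.5, so 26360.2 s.
26360.2 s = 7.32 hours.

7.32 hours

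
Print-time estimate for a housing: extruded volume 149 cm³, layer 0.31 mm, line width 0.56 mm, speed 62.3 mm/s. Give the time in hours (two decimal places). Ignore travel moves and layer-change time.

3.83 hours

Bead cross-section = 0.31 × 0.56 = 0.1736 mm².
Total extruded path = 149000/0.1736 = 858294.9 mm.
Print-move time = 858294.9 / 62.3 = 13776.8 s.
Converting: 13776.8 s = 3.83 hours.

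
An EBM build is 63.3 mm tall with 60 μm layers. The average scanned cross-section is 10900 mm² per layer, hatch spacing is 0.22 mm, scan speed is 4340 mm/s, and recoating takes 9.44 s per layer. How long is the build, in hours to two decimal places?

6.11 hours

Number of layers: 63.3 / 0.06 → 1055 (rounded up).
Hatch length per layer = 10900 / 0.22, so 49545.5 mm.
Per-layer scan time = 49545.5 / 4340, so 11.416 s.
Layer cycle = 11.416 + 9.44 = 20.856 s.
Build time = 1055 × 20.856 = 22003.08 s = 6.11 hours.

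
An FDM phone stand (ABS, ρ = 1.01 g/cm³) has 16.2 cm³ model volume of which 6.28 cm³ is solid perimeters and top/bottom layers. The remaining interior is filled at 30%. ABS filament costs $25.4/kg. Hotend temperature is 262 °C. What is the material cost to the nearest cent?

$0.24

Interior volume = 16.2 − 6.28 = 9.92 cm³.
Deposited infill: 0.30 × 9.92 → 2.976 cm³.
Total extruded = 6.28 + 2.976 = 9.256 cm³.
Mass: 9.256 × 1.01 → 9.34856 g.
Cost = 9.34856 g / 1000 × $25.4/kg = $0.24.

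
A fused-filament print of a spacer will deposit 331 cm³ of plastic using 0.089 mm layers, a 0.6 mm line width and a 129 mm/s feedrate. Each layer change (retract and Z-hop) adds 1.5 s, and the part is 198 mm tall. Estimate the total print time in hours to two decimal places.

Bead cross-section = 0.089 × 0.6 = 0.0534 mm².
Toolpath length = 331 cm³ / 0.0534 mm² = 331000 / 0.0534 = 6198501.9 mm.
Extrusion time = 6198501.9 / 129 = 48050.4 s.
Layers = ⌈198/0.089⌉ = 2225.
Z-hop total = 2225 × 1.5, so 3337.5 s.
Total = 48050.4 + 3337.5 = 51387.9 s = 14.27 hours.

14.27 hours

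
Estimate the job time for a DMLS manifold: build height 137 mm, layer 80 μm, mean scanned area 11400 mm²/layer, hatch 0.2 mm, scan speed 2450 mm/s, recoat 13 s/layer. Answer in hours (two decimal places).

Layers = ⌈137/0.08⌉ = 1713.
Hatch length per layer: 11400 / 0.2 → 57000 mm.
Scan time per layer = 57000 / 2450 = 23.2653 s.
Time per layer: 23.2653 + 13 → 36.2653 s.
1713 layers × 36.2653 s/layer = 62122.4589 s, i.e. 17.26 hours.

17.26 hours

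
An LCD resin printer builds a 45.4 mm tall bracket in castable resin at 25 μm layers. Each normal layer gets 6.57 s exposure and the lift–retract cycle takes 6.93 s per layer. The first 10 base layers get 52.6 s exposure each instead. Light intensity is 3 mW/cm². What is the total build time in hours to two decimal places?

Layers = ⌈45.4/0.025⌉ = 1816.
Base layers = 10 × (52.6 + 6.93) = 595.3 s.
Remaining layers: 1806 × (6.57 + 6.93) → 24381 s.
Total = 595.3 + 24381 = 24976.3 s = 6.94 hours.

6.94 hours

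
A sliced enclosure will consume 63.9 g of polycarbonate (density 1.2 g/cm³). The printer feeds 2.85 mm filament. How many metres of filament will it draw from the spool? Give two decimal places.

Extruded volume: 63.9/1.2 = 53.25 cm³ (53250 mm³).
A = π r² = π × 1.425² = 6.3794 mm².
L = V/A = 53250/6.3794 = 8347.18 mm → 8.35 m.

8.35 m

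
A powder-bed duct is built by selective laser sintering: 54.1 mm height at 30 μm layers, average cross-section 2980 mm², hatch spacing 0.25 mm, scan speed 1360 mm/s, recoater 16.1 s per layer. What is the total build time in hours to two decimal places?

12.46 hours

Number of layers: 54.1 / 0.03 → 1804 (rounded up).
Per-layer scan distance: 2980 / 0.25 → 11920 mm.
Per-layer scan time = 11920 / 1360 = 8.7647 s.
Layer cycle = 8.7647 + 16.1, so 24.8647 s.
1804 layers × 24.8647 s/layer = 44855.9188 s, i.e. 12.46 hours.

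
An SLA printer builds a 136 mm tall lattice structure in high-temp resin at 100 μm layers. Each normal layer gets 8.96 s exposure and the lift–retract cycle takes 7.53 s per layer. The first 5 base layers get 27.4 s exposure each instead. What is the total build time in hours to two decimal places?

Number of layers: 136 / 0.1 → 1360 (rounded up).
Bottom layers = 5 × (27.4 + 7.53), so 174.65 s.
Normal layers = 1355 × (8.96 + 7.53), so 22343.95 s.
Total = 174.65 + 22343.95 = 22518.6 s = 6.26 hours.

6.26 hours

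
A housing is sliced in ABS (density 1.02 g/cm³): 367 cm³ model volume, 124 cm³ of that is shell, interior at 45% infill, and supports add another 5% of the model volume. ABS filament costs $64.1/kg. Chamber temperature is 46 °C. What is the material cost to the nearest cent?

$16.46

Volume inside the shell = 367 − 124, so 243 cm³.
Deposited infill = 0.45 × 243 = 109.35 cm³.
Support = 0.05 × 367 = 18.35 cm³.
Total printed volume = 124 + 109.35 + 18.35 = 251.7 cm³.
Mass: 251.7 × 1.02 → 256.734 g.
Cost = 256.734 g / 1000 × $64.1/kg = $16.46.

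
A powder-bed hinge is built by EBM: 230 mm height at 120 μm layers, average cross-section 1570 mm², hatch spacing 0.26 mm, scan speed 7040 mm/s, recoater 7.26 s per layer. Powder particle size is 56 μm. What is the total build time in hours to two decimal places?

4.32 hours

Layers = ⌈230/0.12⌉ = 1917.
Hatch length per layer = 1570 / 0.26 = 6038.5 mm.
Per-layer scan time = 6038.5 / 7040, so 0.8577 s.
Time per layer: 0.8577 + 7.26 → 8.1177 s.
1917 layers × 8.1177 s/layer = 15561.6309 s, i.e. 4.32 hours.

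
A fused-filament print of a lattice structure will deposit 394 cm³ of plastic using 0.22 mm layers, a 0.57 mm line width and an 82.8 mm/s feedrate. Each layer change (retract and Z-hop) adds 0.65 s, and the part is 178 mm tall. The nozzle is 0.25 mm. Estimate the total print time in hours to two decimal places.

Bead cross-section = 0.22 × 0.57, so 0.1254 mm².
Total extruded path = 394000/0.1254 = 3141945.8 mm.
Time extruding = 3141945.8 / 82.8, so 37946.2 s.
Number of layers: 178 / 0.22 → 810 (rounded up).
Layer-change overhead: 810 × 0.65 → 526.5 s.
Altogether 37946.2 + 526.5 = 38472.7 s, i.e. 10.69 hours.

10.69 hours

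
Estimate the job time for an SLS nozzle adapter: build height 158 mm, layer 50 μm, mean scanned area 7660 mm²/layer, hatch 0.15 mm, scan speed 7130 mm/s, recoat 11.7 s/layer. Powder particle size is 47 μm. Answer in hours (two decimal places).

16.56 hours

Layers = ⌈158/0.05⌉ = 3160.
Per-layer scan distance: 7660 / 0.15 → 51066.7 mm.
Per-layer scan time = 51066.7 / 7130, so 7.1622 s.
Layer cycle: 7.1622 + 11.7 → 18.8622 s.
Build time = 3160 × 18.8622 = 59604.552 s = 16.56 hours.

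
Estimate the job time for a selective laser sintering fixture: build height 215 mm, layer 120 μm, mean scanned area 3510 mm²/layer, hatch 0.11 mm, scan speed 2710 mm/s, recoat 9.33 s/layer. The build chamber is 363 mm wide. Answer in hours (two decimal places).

10.51 hours

Number of layers: 215 / 0.12 → 1792 (rounded up).
Scan path per layer = 3510 / 0.11, so 31909.1 mm.
Laser time per layer: 31909.1 / 2710 → 11.7746 s.
Layer cycle: 11.7746 + 9.33 → 21.1046 s.
1792 layers × 21.1046 s/layer = 37819.4432 s, i.e. 10.51 hours.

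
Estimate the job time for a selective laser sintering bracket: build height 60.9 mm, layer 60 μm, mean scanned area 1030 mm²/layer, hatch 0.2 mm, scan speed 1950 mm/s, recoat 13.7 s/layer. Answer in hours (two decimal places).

4.61 hours

Layers = ⌈60.9/0.06⌉ = 1015.
Scan path per layer: 1030 / 0.2 → 5150 mm.
Per-layer scan time = 5150 / 1950 = 2.641 s.
Layer cycle: 2.641 + 13.7 → 16.341 s.
1015 layers × 16.341 s/layer = 16586.115 s, i.e. 4.61 hours.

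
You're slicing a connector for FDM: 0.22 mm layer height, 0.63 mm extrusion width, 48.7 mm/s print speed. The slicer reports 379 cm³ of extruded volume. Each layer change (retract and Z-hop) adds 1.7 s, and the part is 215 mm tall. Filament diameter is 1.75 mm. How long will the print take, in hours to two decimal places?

16.06 hours

Line area = 0.22 × 0.63 = 0.1386 mm².
Path length: 379000 mm³ / 0.1386 mm² → 2734487.7 mm.
Time extruding: 2734487.7 / 48.7 → 56149.6 s.
Layer count = ceil(215 / 0.22) = 978.
Non-print overhead: 978 × 1.7 → 1662.6 s.
Altogether 56149.6 + 1662.6 = 57812.2 s, i.e. 16.06 hours.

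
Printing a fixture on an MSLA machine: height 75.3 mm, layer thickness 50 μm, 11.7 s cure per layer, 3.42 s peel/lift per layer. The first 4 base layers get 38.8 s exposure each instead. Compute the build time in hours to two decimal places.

Layer count = ceil(75.3 / 0.05) = 1506.
Bottom layers = 4 × (38.8 + 3.42) = 168.88 s.
Normal layers: 1502 × (11.7 + 3.42) → 22710.24 s.
Total = 168.88 + 22710.24 = 22879.12 s = 6.36 hours.

6.36 hours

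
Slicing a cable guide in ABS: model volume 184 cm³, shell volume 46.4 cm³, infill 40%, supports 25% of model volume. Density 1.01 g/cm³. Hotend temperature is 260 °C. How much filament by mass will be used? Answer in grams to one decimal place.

148.9 g

Interior volume: 184 − 46.4 → 137.6 cm³.
Infill volume = 0.40 × 137.6, so 55.04 cm³.
Support: 0.25 × 184 → 46 cm³.
Deposited volume = 46.4 + 55.04 + 46 = 147.44 cm³.
Mass = 147.44 × 1.01, so 148.9144 g.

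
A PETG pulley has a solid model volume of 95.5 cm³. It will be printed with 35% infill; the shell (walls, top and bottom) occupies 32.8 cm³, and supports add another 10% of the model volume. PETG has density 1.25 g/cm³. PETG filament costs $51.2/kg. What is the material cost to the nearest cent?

Volume inside the shell = 95.5 − 32.8 = 62.7 cm³.
Deposited infill = 0.35 × 62.7, so 21.945 cm³.
Support: 0.10 × 95.5 → 9.55 cm³.
Total extruded = 32.8 + 21.945 + 9.55, so 64.295 cm³.
Mass = 64.295 × 1.25, so 80.36875 g.
At $51.2/kg: 80.36875/1000 × 51.2 = $4.11.

$4.11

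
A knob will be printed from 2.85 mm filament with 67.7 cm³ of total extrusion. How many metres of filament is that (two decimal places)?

10.61 m

Filament cross-section = π × (2.85/2)² = 6.3794 mm².
L = 67700 mm³ / 6.3794 mm² = 10612.28 mm, i.e. 10.61 m.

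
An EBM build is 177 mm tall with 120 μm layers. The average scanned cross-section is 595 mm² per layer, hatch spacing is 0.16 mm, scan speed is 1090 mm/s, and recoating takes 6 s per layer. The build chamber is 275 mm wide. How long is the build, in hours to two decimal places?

3.86 hours

Layers = ⌈177/0.12⌉ = 1475.
Scan path per layer: 595 / 0.16 → 3718.8 mm.
Beam time per layer = 3718.8 / 1090 = 3.4117 s.
Layer cycle = 3.4117 + 6, so 9.4117 s.
Total: 1475 × 9.4117 s = 13882.2575 s → 3.86 hours.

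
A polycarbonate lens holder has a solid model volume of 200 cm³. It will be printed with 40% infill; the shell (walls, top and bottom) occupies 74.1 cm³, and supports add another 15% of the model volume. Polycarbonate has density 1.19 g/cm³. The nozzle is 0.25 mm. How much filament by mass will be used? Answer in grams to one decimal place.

183.8 g

Infill region: 200 − 74.1 → 125.9 cm³.
Infill deposited = 0.40 × 125.9 = 50.36 cm³.
Support = 0.15 × 200, so 30 cm³.
Total extruded = 74.1 + 50.36 + 30 = 154.46 cm³.
Mass = 154.46 × 1.19, so 183.8074 g.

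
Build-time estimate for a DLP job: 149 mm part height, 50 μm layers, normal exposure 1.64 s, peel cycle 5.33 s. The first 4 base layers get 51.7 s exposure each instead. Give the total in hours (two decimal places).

5.83 hours

Layer count = ceil(149 / 0.05) = 2980.
Burn-in layers = 4 × (51.7 + 5.33) = 228.12 s.
Regular layers = 2976 × (1.64 + 5.33) = 20742.72 s.
Total = 228.12 + 20742.72 = 20970.84 s = 5.83 hours.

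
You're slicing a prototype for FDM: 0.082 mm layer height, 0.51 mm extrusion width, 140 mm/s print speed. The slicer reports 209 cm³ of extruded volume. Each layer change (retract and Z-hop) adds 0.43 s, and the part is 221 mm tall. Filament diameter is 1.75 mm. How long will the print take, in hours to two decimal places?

10.24 hours

Bead cross-section: 0.082 × 0.51 → 0.04182 mm².
Toolpath length = 209 cm³ / 0.04182 mm² = 209000 / 0.04182 = 4997608.8 mm.
Time extruding = 4997608.8 / 140, so 35697.2 s.
Layers = ⌈221/0.082⌉ = 2696.
Z-hop total = 2696 × 0.43, so 1159.28 s.
Altogether 35697.2 + 1159.28 = 36856.48 s, i.e. 10.24 hours.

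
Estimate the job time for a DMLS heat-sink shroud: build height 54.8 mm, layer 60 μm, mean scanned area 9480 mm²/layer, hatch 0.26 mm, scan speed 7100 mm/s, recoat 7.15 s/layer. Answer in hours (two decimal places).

Number of layers: 54.8 / 0.06 → 914 (rounded up).
Hatch length per layer = 9480 / 0.26 = 36461.5 mm.
Per-layer scan time = 36461.5 / 7100, so 5.1354 s.
Time per layer = 5.1354 + 7.15 = 12.2854 s.
Total: 914 × 12.2854 s = 11228.8556 s → 3.12 hours.

3.12 hours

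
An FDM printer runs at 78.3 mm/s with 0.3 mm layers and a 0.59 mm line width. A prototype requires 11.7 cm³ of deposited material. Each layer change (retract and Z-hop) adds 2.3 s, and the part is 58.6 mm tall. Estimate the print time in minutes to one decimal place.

21.6 minutes

Bead cross-section = 0.3 × 0.59, so 0.177 mm².
Toolpath length = 11.7 cm³ / 0.177 mm² = 11700 / 0.177 = 66101.7 mm.
Extrusion time = 66101.7 / 78.3 = 844.2 s.
Layer count = ceil(58.6 / 0.3) = 196.
Non-print overhead = 196 × 2.3 = 450.8 s.
Total = 844.2 + 450.8 = 1295 s = 21.6 minutes.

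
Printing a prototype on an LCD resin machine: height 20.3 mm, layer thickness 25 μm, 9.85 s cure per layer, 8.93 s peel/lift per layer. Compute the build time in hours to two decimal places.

4.24 hours

Layers = ⌈20.3/0.025⌉ = 812.
Per-layer time: 9.85 + 8.93 → 18.78 s.
Build time: 812 × 18.78 s = 15249.36 s, i.e. 4.24 hours.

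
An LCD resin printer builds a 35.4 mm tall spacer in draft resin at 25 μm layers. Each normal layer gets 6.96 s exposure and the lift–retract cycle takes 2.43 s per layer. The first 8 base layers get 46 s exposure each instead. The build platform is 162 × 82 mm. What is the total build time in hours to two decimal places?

3.78 hours

Layer count = ceil(35.4 / 0.025) = 1416.
Base layers: 8 × (46 + 2.43) → 387.44 s.
Normal layers = 1408 × (6.96 + 2.43) = 13221.12 s.
Sum: 387.44 + 13221.12 = 13608.56 s → 3.78 hours.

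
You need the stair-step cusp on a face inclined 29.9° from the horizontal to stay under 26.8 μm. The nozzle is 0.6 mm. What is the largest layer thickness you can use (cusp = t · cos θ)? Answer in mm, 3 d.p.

cos(29.9°) = 0.8669; t_max = 0.0268/0.8669 = 0.031 mm.

0.031 mm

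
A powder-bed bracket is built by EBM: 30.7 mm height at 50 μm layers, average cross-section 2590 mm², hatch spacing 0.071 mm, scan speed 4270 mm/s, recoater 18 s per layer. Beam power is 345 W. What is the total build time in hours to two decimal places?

Layer count = ceil(30.7 / 0.05) = 614.
Hatch length per layer = 2590 / 0.071 = 36478.9 mm.
Beam time per layer: 36478.9 / 4270 → 8.5431 s.
Layer cycle = 8.5431 + 18 = 26.5431 s.
Build time = 614 × 26.5431 = 16297.4634 s = 4.53 hours.

4.53 hours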